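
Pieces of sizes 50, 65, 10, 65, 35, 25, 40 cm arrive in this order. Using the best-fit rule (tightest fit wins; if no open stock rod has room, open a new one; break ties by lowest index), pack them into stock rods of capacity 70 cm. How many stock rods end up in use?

5

  50 → stock rod 1 (new)  [load 50/70]
  65 → stock rod 2 (new)  [load 65/70]
  10 → stock rod 1  [load 60/70]
  65 → stock rod 3 (new)  [load 65/70]
  35 → stock rod 4 (new)  [load 35/70]
  25 → stock rod 4  [load 60/70]
  40 → stock rod 5 (new)  [load 40/70]
5 stock rods opened.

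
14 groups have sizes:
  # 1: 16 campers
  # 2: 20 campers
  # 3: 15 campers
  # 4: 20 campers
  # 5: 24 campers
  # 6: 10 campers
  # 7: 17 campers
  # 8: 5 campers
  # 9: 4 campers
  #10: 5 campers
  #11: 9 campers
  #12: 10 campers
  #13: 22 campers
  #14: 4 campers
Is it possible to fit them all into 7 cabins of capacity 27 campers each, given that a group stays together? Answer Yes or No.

No

Total = 181 campers; ⌈181/27⌉ = 7.
The bound of 7 does not rule out 7, but exhaustive search shows no assignment into 7 cabins of capacity 27 campers exists — the minimum is 8.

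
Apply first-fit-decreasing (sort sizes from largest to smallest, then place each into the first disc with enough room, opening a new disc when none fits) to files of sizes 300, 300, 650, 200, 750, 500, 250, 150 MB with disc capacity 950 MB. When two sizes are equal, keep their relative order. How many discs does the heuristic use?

Sorted descending: 750, 650, 500, 300, 300, 250, 200, 150.
  750 → disc 1 (new)  [load 750/950]
  650 → disc 2 (new)  [load 650/950]
  500 → disc 3 (new)  [load 500/950]
  300 → disc 2  [load 950/950]
  300 → disc 3  [load 800/950]
  250 → disc 4 (new)  [load 250/950]
  200 → disc 1  [load 950/950]
  150 → disc 3  [load 950/950]
4 discs opened.

4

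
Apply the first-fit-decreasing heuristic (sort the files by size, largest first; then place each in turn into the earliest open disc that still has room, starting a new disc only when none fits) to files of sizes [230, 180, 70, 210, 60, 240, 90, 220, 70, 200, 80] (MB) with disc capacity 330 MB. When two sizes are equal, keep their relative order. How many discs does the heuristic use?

6

Sorted descending: 240, 230, 220, 210, 200, 180, 90, 80, 70, 70, 60.
  240 → disc 1 (new)  [load 240/330]
  230 → disc 2 (new)  [load 230/330]
  220 → disc 3 (new)  [load 220/330]
  210 → disc 4 (new)  [load 210/330]
  200 → disc 5 (new)  [load 200/330]
  180 → disc 6 (new)  [load 180/330]
  90 → disc 1  [load 330/330]
  80 → disc 2  [load 310/330]
  70 → disc 3  [load 290/330]
  70 → disc 4  [load 280/330]
  60 → disc 5  [load 260/330]
6 discs opened.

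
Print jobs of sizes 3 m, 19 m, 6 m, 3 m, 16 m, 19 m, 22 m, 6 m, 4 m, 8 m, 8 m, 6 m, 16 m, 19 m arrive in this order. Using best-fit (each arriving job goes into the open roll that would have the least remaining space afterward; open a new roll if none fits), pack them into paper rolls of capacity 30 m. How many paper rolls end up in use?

6

  3 → roll 1 (new)  [load 3/30]
  19 → roll 1  [load 22/30]
  6 → roll 1  [load 28/30]
  3 → roll 2 (new)  [load 3/30]
  16 → roll 2  [load 19/30]
  19 → roll 3 (new)  [load 19/30]
  22 → roll 4 (new)  [load 22/30]
  6 → roll 4  [load 28/30]
  4 → roll 2  [load 23/30]
  8 → roll 3  [load 27/30]
  8 → roll 5 (new)  [load 8/30]
  6 → roll 2  [load 29/30]
  16 → roll 5  [load 24/30]
  19 → roll 6 (new)  [load 19/30]
6 paper rolls opened.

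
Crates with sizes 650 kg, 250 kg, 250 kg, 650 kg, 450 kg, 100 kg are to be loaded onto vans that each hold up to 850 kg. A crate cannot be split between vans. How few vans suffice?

4

Total = 650 + 650 + 450 + 250 + 250 + 100 = 2350 kg.
Lower bound: ⌈2350/850⌉ = 3 vans.
A packing using 4 vans:
  van 1: 650 + 100 = 750
  van 2: 650 = 650
  van 3: 450 + 250 = 700
  van 4: 250 = 250
No arrangement into 3 vans stays within capacity, so 4 is optimal.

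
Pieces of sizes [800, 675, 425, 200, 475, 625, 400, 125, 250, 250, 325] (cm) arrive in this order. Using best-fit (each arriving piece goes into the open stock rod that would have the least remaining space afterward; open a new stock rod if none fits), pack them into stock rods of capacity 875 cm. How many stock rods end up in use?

6

  800 → stock rod 1 (new)  [load 800/875]
  675 → stock rod 2 (new)  [load 675/875]
  425 → stock rod 3 (new)  [load 425/875]
  200 → stock rod 2  [load 875/875]
  475 → stock rod 4 (new)  [load 475/875]
  625 → stock rod 5 (new)  [load 625/875]
  400 → stock rod 4  [load 875/875]
  125 → stock rod 5  [load 750/875]
  250 → stock rod 3  [load 675/875]
  250 → stock rod 6 (new)  [load 250/875]
  325 → stock rod 6  [load 575/875]
6 stock rods opened.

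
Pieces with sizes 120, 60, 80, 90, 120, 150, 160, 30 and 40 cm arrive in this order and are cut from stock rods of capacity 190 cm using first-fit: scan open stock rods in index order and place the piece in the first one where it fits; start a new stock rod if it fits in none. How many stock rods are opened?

  120 → stock rod 1 (new)  [load 120/190]
  60 → stock rod 1  [load 180/190]
  80 → stock rod 2 (new)  [load 80/190]
  90 → stock rod 2  [load 170/190]
  120 → stock rod 3 (new)  [load 120/190]
  150 → stock rod 4 (new)  [load 150/190]
  160 → stock rod 5 (new)  [load 160/190]
  30 → stock rod 3  [load 150/190]
  40 → stock rod 3  [load 190/190]
5 stock rods opened.

5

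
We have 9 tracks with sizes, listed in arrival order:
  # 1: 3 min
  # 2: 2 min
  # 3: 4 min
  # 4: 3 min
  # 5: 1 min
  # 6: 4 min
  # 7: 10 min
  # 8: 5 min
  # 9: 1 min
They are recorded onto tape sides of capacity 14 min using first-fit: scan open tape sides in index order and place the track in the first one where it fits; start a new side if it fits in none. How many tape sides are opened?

3

  3 → side 1 (new)  [load 3/14]
  2 → side 1  [load 5/14]
  4 → side 1  [load 9/14]
  3 → side 1  [load 12/14]
  1 → side 1  [load 13/14]
  4 → side 2 (new)  [load 4/14]
  10 → side 2  [load 14/14]
  5 → side 3 (new)  [load 5/14]
  1 → side 1  [load 14/14]
3 tape sides opened.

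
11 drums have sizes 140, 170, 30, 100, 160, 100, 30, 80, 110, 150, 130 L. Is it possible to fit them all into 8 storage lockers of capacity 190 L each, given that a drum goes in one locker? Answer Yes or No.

Yes

A valid assignment using 8 storage lockers:
  locker 1: 170 = 170
  locker 2: 160 + 30 = 190
  locker 3: 150 + 30 = 180
  locker 4: 140 = 140
  locker 5: 130 = 130
  locker 6: 110 + 80 = 190
  locker 7: 100 = 100
  locker 8: 100 = 100
Every load is within 190 L, so 8 storage lockers suffice.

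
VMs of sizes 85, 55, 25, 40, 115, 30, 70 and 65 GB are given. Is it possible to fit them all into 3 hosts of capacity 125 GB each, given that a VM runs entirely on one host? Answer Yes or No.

No

Total = 485 GB; ⌈485/125⌉ = 4.
At least 4 hosts are required, but only 3 are allowed.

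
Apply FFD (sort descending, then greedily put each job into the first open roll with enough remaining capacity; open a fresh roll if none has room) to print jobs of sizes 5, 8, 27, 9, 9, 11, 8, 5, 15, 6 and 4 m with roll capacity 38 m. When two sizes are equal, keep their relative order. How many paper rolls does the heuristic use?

Sorted descending: 27, 15, 11, 9, 9, 8, 8, 6, 5, 5, 4.
  27 → roll 1 (new)  [load 27/38]
  15 → roll 2 (new)  [load 15/38]
  11 → roll 1  [load 38/38]
  9 → roll 2  [load 24/38]
  9 → roll 2  [load 33/38]
  8 → roll 3 (new)  [load 8/38]
  8 → roll 3  [load 16/38]
  6 → roll 3  [load 22/38]
  5 → roll 2  [load 38/38]
  5 → roll 3  [load 27/38]
  4 → roll 3  [load 31/38]
3 paper rolls opened.

3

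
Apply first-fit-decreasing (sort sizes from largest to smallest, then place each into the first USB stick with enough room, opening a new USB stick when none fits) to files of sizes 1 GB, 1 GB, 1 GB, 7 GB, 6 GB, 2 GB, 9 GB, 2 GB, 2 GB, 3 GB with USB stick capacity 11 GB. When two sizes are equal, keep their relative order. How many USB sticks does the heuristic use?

Sorted descending: 9, 7, 6, 3, 2, 2, 2, 1, 1, 1.
  9 → USB stick 1 (new)  [load 9/11]
  7 → USB stick 2 (new)  [load 7/11]
  6 → USB stick 3 (new)  [load 6/11]
  3 → USB stick 2  [load 10/11]
  2 → USB stick 1  [load 11/11]
  2 → USB stick 3  [load 8/11]
  2 → USB stick 3  [load 10/11]
  1 → USB stick 2  [load 11/11]
  1 → USB stick 3  [load 11/11]
  1 → USB stick 4 (new)  [load 1/11]
4 USB sticks opened.

4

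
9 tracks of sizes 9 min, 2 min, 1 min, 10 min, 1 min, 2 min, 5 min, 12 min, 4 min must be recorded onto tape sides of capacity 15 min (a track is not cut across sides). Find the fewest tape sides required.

4

Total = 12 + 10 + 9 + 5 + 4 + 2 + 2 + 1 + 1 = 46 min.
Lower bound: ⌈46/15⌉ = 4 tape sides.
A packing using 4 tape sides:
  side 1: 12 + 2 + 1 = 15
  side 2: 10 + 5 = 15
  side 3: 9 + 4 + 2 = 15
  side 4: 1 = 1
This matches the lower bound, so 4 is optimal.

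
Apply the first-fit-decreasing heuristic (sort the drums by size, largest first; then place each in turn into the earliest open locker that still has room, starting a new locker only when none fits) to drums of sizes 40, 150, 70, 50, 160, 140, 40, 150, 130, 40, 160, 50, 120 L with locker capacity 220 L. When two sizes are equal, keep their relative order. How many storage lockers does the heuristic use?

Sorted descending: 160, 160, 150, 150, 140, 130, 120, 70, 50, 50, 40, 40, 40.
  160 → locker 1 (new)  [load 160/220]
  160 → locker 2 (new)  [load 160/220]
  150 → locker 3 (new)  [load 150/220]
  150 → locker 4 (new)  [load 150/220]
  140 → locker 5 (new)  [load 140/220]
  130 → locker 6 (new)  [load 130/220]
  120 → locker 7 (new)  [load 120/220]
  70 → locker 3  [load 220/220]
  50 → locker 1  [load 210/220]
  50 → locker 2  [load 210/220]
  40 → locker 4  [load 190/220]
  40 → locker 5  [load 180/220]
  40 → locker 5  [load 220/220]
7 storage lockers opened.

7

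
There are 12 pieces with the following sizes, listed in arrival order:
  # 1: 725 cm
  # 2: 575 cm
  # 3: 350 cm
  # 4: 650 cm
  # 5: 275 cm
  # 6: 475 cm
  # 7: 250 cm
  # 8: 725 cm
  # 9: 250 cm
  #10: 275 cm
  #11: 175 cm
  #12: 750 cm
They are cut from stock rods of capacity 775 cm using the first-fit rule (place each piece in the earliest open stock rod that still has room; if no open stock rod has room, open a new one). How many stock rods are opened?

  725 → stock rod 1 (new)  [load 725/775]
  575 → stock rod 2 (new)  [load 575/775]
  350 → stock rod 3 (new)  [load 350/775]
  650 → stock rod 4 (new)  [load 650/775]
  275 → stock rod 3  [load 625/775]
  475 → stock rod 5 (new)  [load 475/775]
  250 → stock rod 5  [load 725/775]
  725 → stock rod 6 (new)  [load 725/775]
  250 → stock rod 7 (new)  [load 250/775]
  275 → stock rod 7  [load 525/775]
  175 → stock rod 2  [load 750/775]
  750 → stock rod 8 (new)  [load 750/775]
8 stock rods opened.

8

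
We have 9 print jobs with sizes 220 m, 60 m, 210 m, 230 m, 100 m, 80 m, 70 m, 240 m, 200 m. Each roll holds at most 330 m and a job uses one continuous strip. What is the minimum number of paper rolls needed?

Total = 240 + 230 + 220 + 210 + 200 + 100 + 80 + 70 + 60 = 1410 m.
Lower bound: ⌈1410/330⌉ = 5 paper rolls.
A packing using 5 paper rolls:
  roll 1: 240 + 80 = 320
  roll 2: 230 + 100 = 330
  roll 3: 220 + 70 = 290
  roll 4: 210 + 60 = 270
  roll 5: 200 = 200
This matches the lower bound, so 5 is optimal.

5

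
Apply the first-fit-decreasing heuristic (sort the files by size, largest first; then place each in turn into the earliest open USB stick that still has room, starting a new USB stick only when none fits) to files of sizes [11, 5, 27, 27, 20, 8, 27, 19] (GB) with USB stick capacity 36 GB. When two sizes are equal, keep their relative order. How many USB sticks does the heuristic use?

5

Sorted descending: 27, 27, 27, 20, 19, 11, 8, 5.
  27 → USB stick 1 (new)  [load 27/36]
  27 → USB stick 2 (new)  [load 27/36]
  27 → USB stick 3 (new)  [load 27/36]
  20 → USB stick 4 (new)  [load 20/36]
  19 → USB stick 5 (new)  [load 19/36]
  11 → USB stick 4  [load 31/36]
  8 → USB stick 1  [load 35/36]
  5 → USB stick 2  [load 32/36]
5 USB sticks opened.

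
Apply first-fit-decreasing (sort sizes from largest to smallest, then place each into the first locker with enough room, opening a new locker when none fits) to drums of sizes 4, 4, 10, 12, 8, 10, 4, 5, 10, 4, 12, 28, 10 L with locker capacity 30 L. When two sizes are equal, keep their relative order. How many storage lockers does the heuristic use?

5

Sorted descending: 28, 12, 12, 10, 10, 10, 10, 8, 5, 4, 4, 4, 4.
  28 → locker 1 (new)  [load 28/30]
  12 → locker 2 (new)  [load 12/30]
  12 → locker 2  [load 24/30]
  10 → locker 3 (new)  [load 10/30]
  10 → locker 3  [load 20/30]
  10 → locker 3  [load 30/30]
  10 → locker 4 (new)  [load 10/30]
  8 → locker 4  [load 18/30]
  5 → locker 2  [load 29/30]
  4 → locker 4  [load 22/30]
  4 → locker 4  [load 26/30]
  4 → locker 4  [load 30/30]
  4 → locker 5 (new)  [load 4/30]
5 storage lockers opened.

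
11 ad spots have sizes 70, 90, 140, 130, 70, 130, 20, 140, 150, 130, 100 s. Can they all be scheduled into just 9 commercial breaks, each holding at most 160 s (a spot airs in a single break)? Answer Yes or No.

Yes

A valid assignment using 9 commercial breaks:
  break 1: 150 = 150
  break 2: 140 + 20 = 160
  break 3: 140 = 140
  break 4: 130 = 130
  break 5: 130 = 130
  break 6: 130 = 130
  break 7: 100 = 100
  break 8: 90 + 70 = 160
  break 9: 70 = 70
Every load is within 160 s, so 9 commercial breaks suffice.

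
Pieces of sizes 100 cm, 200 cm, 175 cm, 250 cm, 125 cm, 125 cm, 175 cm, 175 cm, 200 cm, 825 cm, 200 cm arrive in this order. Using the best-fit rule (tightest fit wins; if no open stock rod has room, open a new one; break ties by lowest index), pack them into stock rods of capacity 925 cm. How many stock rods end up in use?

  100 → stock rod 1 (new)  [load 100/925]
  200 → stock rod 1  [load 300/925]
  175 → stock rod 1  [load 475/925]
  250 → stock rod 1  [load 725/925]
  125 → stock rod 1  [load 850/925]
  125 → stock rod 2 (new)  [load 125/925]
  175 → stock rod 2  [load 300/925]
  175 → stock rod 2  [load 475/925]
  200 → stock rod 2  [load 675/925]
  825 → stock rod 3 (new)  [load 825/925]
  200 → stock rod 2  [load 875/925]
3 stock rods opened.

3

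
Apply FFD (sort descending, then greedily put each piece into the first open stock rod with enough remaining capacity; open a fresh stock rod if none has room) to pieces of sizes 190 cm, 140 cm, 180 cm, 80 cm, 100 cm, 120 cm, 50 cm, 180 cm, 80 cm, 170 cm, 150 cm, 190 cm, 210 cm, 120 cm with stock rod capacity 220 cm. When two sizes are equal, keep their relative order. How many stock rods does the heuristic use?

10

Sorted descending: 210, 190, 190, 180, 180, 170, 150, 140, 120, 120, 100, 80, 80, 50.
  210 → stock rod 1 (new)  [load 210/220]
  190 → stock rod 2 (new)  [load 190/220]
  190 → stock rod 3 (new)  [load 190/220]
  180 → stock rod 4 (new)  [load 180/220]
  180 → stock rod 5 (new)  [load 180/220]
  170 → stock rod 6 (new)  [load 170/220]
  150 → stock rod 7 (new)  [load 150/220]
  140 → stock rod 8 (new)  [load 140/220]
  120 → stock rod 9 (new)  [load 120/220]
  120 → stock rod 10 (new)  [load 120/220]
  100 → stock rod 9  [load 220/220]
  80 → stock rod 8  [load 220/220]
  80 → stock rod 10  [load 200/220]
  50 → stock rod 6  [load 220/220]
10 stock rods opened.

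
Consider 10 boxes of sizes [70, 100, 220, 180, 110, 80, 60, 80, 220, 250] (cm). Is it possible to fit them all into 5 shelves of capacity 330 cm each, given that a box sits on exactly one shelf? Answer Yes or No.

A valid assignment using 5 shelves:
  shelf 1: 250 + 80 = 330
  shelf 2: 220 + 110 = 330
  shelf 3: 220 + 100 = 320
  shelf 4: 180 + 80 + 70 = 330
  shelf 5: 60 = 60
Every load is within 330 cm, so 5 shelves suffice.

Yes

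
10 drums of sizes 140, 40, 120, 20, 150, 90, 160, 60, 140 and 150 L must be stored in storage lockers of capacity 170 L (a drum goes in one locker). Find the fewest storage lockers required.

7

Total = 160 + 150 + 150 + 140 + 140 + 120 + 90 + 60 + 40 + 20 = 1070 L.
Lower bound: ⌈1070/170⌉ = 7 storage lockers.
A packing using 7 storage lockers:
  locker 1: 160 = 160
  locker 2: 150 + 20 = 170
  locker 3: 150 = 150
  locker 4: 140 = 140
  locker 5: 140 = 140
  locker 6: 120 + 40 = 160
  locker 7: 90 + 60 = 150
This matches the lower bound, so 7 is optimal.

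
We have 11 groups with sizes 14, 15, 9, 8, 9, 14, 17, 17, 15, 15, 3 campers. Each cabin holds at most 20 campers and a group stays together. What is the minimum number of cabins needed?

Total = 17 + 17 + 15 + 15 + 15 + 14 + 14 + 9 + 9 + 8 + 3 = 136 campers.
Lower bound: ⌈136/20⌉ = 7 cabins.
A packing using 9 cabins:
  cabin 1: 17 + 3 = 20
  cabin 2: 17 = 17
  cabin 3: 15 = 15
  cabin 4: 15 = 15
  cabin 5: 15 = 15
  cabin 6: 14 = 14
  cabin 7: 14 = 14
  cabin 8: 9 + 9 = 18
  cabin 9: 8 = 8
No arrangement into 8 cabins stays within capacity, so 9 is optimal.

9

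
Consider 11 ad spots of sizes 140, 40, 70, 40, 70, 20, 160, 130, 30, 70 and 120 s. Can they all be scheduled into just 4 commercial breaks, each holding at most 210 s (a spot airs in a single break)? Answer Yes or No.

No

Total = 890 s; ⌈890/210⌉ = 5.
At least 5 commercial breaks are required, but only 4 are allowed.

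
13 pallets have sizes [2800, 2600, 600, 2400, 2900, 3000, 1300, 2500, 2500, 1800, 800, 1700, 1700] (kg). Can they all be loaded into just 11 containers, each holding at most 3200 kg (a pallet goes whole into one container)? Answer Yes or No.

Yes

A valid assignment using 10 containers:
  container 1: 3000 = 3000
  container 2: 2900 = 2900
  container 3: 2800 = 2800
  container 4: 2600 + 600 = 3200
  container 5: 2500 = 2500
  container 6: 2500 = 2500
  container 7: 2400 + 800 = 3200
  container 8: 1800 + 1300 = 3100
  container 9: 1700 = 1700
  container 10: 1700 = 1700
That uses only 10 ≤ 11, so 11 containers are enough.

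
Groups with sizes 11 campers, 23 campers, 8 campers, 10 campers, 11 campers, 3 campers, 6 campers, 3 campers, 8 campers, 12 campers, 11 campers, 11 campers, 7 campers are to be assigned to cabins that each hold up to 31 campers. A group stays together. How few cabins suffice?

4

Total = 23 + 12 + 11 + 11 + 11 + 11 + 10 + 8 + 8 + 7 + 6 + 3 + 3 = 124 campers.
Lower bound: ⌈124/31⌉ = 4 cabins.
A packing using 4 cabins:
  cabin 1: 23 + 8 = 31
  cabin 2: 12 + 11 + 8 = 31
  cabin 3: 11 + 11 + 6 + 3 = 31
  cabin 4: 11 + 10 + 7 + 3 = 31
This matches the lower bound, so 4 is optimal.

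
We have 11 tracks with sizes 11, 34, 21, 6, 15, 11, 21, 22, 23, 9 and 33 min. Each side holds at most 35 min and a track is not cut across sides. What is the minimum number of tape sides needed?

Total = 34 + 33 + 23 + 22 + 21 + 21 + 15 + 11 + 11 + 9 + 6 = 206 min.
Lower bound: ⌈206/35⌉ = 6 tape sides.
A packing using 7 tape sides:
  side 1: 34 = 34
  side 2: 33 = 33
  side 3: 23 + 11 = 34
  side 4: 22 + 11 = 33
  side 5: 21 + 9 = 30
  side 6: 21 + 6 = 27
  side 7: 15 = 15
No arrangement into 6 tape sides stays within capacity, so 7 is optimal.

7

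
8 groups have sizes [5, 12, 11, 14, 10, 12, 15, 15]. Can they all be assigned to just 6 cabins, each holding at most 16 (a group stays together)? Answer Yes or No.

Total = 94; ⌈94/16⌉ = 6.
7 groups each exceed half the capacity and cannot share a cabin, forcing at least 7 cabins.
At least 7 cabins are required, but only 6 are allowed.

No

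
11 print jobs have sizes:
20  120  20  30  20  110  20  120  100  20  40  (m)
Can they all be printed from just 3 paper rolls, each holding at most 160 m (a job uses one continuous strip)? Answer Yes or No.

No

Total = 620 m; ⌈620/160⌉ = 4.
At least 4 paper rolls are required, but only 3 are allowed.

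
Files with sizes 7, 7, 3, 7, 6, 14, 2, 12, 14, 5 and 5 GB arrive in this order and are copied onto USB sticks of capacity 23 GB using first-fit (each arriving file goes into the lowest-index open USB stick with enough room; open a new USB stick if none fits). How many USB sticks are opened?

4

  7 → USB stick 1 (new)  [load 7/23]
  7 → USB stick 1  [load 14/23]
  3 → USB stick 1  [load 17/23]
  7 → USB stick 2 (new)  [load 7/23]
  6 → USB stick 1  [load 23/23]
  14 → USB stick 2  [load 21/23]
  2 → USB stick 2  [load 23/23]
  12 → USB stick 3 (new)  [load 12/23]
  14 → USB stick 4 (new)  [load 14/23]
  5 → USB stick 3  [load 17/23]
  5 → USB stick 3  [load 22/23]
4 USB sticks opened.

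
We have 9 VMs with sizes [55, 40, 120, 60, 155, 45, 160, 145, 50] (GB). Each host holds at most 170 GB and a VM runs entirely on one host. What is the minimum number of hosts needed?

6

Total = 160 + 155 + 145 + 120 + 60 + 55 + 50 + 45 + 40 = 830 GB.
Lower bound: ⌈830/170⌉ = 5 hosts.
A packing using 6 hosts:
  host 1: 160 = 160
  host 2: 155 = 155
  host 3: 145 = 145
  host 4: 120 + 50 = 170
  host 5: 60 + 55 + 45 = 160
  host 6: 40 = 40
No arrangement into 5 hosts stays within capacity, so 6 is optimal.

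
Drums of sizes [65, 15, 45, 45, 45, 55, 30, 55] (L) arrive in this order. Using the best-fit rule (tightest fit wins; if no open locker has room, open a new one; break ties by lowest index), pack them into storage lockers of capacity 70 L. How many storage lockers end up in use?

  65 → locker 1 (new)  [load 65/70]
  15 → locker 2 (new)  [load 15/70]
  45 → locker 2  [load 60/70]
  45 → locker 3 (new)  [load 45/70]
  45 → locker 4 (new)  [load 45/70]
  55 → locker 5 (new)  [load 55/70]
  30 → locker 6 (new)  [load 30/70]
  55 → locker 7 (new)  [load 55/70]
7 storage lockers opened.

7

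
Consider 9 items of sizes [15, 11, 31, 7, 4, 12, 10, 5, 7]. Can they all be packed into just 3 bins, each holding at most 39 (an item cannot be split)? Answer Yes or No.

Yes

A valid assignment using 3 bins:
  bin 1: 31 + 7 = 38
  bin 2: 15 + 12 + 11 = 38
  bin 3: 10 + 7 + 5 + 4 = 26
Every load is within 39, so 3 bins suffice.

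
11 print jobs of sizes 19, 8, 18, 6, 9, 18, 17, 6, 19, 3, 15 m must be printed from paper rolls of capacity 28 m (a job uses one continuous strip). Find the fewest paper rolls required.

Total = 19 + 19 + 18 + 18 + 17 + 15 + 9 + 8 + 6 + 6 + 3 = 138 m.
Lower bound: ⌈138/28⌉ = 5 paper rolls.
Also, 6 print jobs each exceed 14 m, and no two of those can share a roll, so at least 6 paper rolls are needed.
A packing using 6 paper rolls:
  roll 1: 19 + 9 = 28
  roll 2: 19 + 8 = 27
  roll 3: 18 + 6 + 3 = 27
  roll 4: 18 + 6 = 24
  roll 5: 17 = 17
  roll 6: 15 = 15
This matches the lower bound, so 6 is optimal.

6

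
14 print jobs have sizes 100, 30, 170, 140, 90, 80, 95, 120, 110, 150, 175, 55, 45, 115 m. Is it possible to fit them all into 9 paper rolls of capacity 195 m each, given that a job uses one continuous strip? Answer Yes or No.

Yes

A valid assignment using 9 paper rolls:
  roll 1: 175 = 175
  roll 2: 170 = 170
  roll 3: 150 + 45 = 195
  roll 4: 140 + 55 = 195
  roll 5: 120 + 30 = 150
  roll 6: 115 + 80 = 195
  roll 7: 110 = 110
  roll 8: 100 + 95 = 195
  roll 9: 90 = 90
Every load is within 195 m, so 9 paper rolls suffice.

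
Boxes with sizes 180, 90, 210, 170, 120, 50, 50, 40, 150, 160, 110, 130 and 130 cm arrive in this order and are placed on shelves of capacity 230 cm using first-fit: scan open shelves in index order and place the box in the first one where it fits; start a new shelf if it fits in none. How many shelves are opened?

9

  180 → shelf 1 (new)  [load 180/230]
  90 → shelf 2 (new)  [load 90/230]
  210 → shelf 3 (new)  [load 210/230]
  170 → shelf 4 (new)  [load 170/230]
  120 → shelf 2  [load 210/230]
  50 → shelf 1  [load 230/230]
  50 → shelf 4  [load 220/230]
  40 → shelf 5 (new)  [load 40/230]
  150 → shelf 5  [load 190/230]
  160 → shelf 6 (new)  [load 160/230]
  110 → shelf 7 (new)  [load 110/230]
  130 → shelf 8 (new)  [load 130/230]
  130 → shelf 9 (new)  [load 130/230]
9 shelves opened.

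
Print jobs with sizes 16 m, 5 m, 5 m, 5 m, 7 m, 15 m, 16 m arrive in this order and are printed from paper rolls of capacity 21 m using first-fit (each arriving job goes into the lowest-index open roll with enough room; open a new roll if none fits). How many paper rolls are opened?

4

  16 → roll 1 (new)  [load 16/21]
  5 → roll 1  [load 21/21]
  5 → roll 2 (new)  [load 5/21]
  5 → roll 2  [load 10/21]
  7 → roll 2  [load 17/21]
  15 → roll 3 (new)  [load 15/21]
  16 → roll 4 (new)  [load 16/21]
4 paper rolls opened.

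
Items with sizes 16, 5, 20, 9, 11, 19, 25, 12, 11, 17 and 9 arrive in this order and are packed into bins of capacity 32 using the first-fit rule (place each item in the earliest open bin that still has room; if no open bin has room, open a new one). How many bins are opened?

  16 → bin 1 (new)  [load 16/32]
  5 → bin 1  [load 21/32]
  20 → bin 2 (new)  [load 20/32]
  9 → bin 1  [load 30/32]
  11 → bin 2  [load 31/32]
  19 → bin 3 (new)  [load 19/32]
  25 → bin 4 (new)  [load 25/32]
  12 → bin 3  [load 31/32]
  11 → bin 5 (new)  [load 11/32]
  17 → bin 5  [load 28/32]
  9 → bin 6 (new)  [load 9/32]
6 bins opened.

6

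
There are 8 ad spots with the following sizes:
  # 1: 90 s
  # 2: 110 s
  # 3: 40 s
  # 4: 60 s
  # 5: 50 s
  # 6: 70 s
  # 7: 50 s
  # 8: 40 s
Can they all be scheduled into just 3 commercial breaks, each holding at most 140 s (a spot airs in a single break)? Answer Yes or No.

Total = 510 s; ⌈510/140⌉ = 4.
At least 4 commercial breaks are required, but only 3 are allowed.

No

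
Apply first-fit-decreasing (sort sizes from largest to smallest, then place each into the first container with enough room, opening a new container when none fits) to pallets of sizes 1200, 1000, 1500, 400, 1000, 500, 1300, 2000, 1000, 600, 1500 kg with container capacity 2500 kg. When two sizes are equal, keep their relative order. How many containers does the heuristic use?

5

Sorted descending: 2000, 1500, 1500, 1300, 1200, 1000, 1000, 1000, 600, 500, 400.
  2000 → container 1 (new)  [load 2000/2500]
  1500 → container 2 (new)  [load 1500/2500]
  1500 → container 3 (new)  [load 1500/2500]
  1300 → container 4 (new)  [load 1300/2500]
  1200 → container 4  [load 2500/2500]
  1000 → container 2  [load 2500/2500]
  1000 → container 3  [load 2500/2500]
  1000 → container 5 (new)  [load 1000/2500]
  600 → container 5  [load 1600/2500]
  500 → container 1  [load 2500/2500]
  400 → container 5  [load 2000/2500]
5 containers opened.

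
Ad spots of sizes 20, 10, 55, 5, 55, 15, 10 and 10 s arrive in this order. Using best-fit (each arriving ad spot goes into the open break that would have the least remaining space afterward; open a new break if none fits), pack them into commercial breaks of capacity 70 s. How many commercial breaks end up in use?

  20 → break 1 (new)  [load 20/70]
  10 → break 1  [load 30/70]
  55 → break 2 (new)  [load 55/70]
  5 → break 2  [load 60/70]
  55 → break 3 (new)  [load 55/70]
  15 → break 3  [load 70/70]
  10 → break 2  [load 70/70]
  10 → break 1  [load 40/70]
3 commercial breaks opened.

3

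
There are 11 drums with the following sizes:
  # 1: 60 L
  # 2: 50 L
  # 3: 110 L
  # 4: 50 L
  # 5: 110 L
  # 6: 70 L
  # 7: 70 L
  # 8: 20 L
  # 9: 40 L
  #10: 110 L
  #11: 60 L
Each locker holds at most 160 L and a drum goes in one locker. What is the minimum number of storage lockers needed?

5

Total = 110 + 110 + 110 + 70 + 70 + 60 + 60 + 50 + 50 + 40 + 20 = 750 L.
Lower bound: ⌈750/160⌉ = 5 storage lockers.
A packing using 5 storage lockers:
  locker 1: 110 + 50 = 160
  locker 2: 110 + 50 = 160
  locker 3: 110 + 40 = 150
  locker 4: 70 + 70 + 20 = 160
  locker 5: 60 + 60 = 120
This matches the lower bound, so 5 is optimal.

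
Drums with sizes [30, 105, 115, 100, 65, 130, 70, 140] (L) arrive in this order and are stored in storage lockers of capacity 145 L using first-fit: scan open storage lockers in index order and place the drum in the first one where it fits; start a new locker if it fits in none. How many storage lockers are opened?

  30 → locker 1 (new)  [load 30/145]
  105 → locker 1  [load 135/145]
  115 → locker 2 (new)  [load 115/145]
  100 → locker 3 (new)  [load 100/145]
  65 → locker 4 (new)  [load 65/145]
  130 → locker 5 (new)  [load 130/145]
  70 → locker 4  [load 135/145]
  140 → locker 6 (new)  [load 140/145]
6 storage lockers opened.

6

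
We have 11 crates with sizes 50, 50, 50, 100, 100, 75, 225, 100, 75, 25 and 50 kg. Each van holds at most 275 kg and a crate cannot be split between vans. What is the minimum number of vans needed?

4

Total = 225 + 100 + 100 + 100 + 75 + 75 + 50 + 50 + 50 + 50 + 25 = 900 kg.
Lower bound: ⌈900/275⌉ = 4 vans.
A packing using 4 vans:
  van 1: 225 + 50 = 275
  van 2: 100 + 100 + 75 = 275
  van 3: 100 + 75 + 50 + 50 = 275
  van 4: 50 + 25 = 75
This matches the lower bound, so 4 is optimal.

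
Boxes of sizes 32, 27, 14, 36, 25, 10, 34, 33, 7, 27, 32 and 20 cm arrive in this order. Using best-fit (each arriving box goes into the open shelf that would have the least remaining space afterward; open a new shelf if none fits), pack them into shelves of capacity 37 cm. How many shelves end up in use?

9

  32 → shelf 1 (new)  [load 32/37]
  27 → shelf 2 (new)  [load 27/37]
  14 → shelf 3 (new)  [load 14/37]
  36 → shelf 4 (new)  [load 36/37]
  25 → shelf 5 (new)  [load 25/37]
  10 → shelf 2  [load 37/37]
  34 → shelf 6 (new)  [load 34/37]
  33 → shelf 7 (new)  [load 33/37]
  7 → shelf 5  [load 32/37]
  27 → shelf 8 (new)  [load 27/37]
  32 → shelf 9 (new)  [load 32/37]
  20 → shelf 3  [load 34/37]
9 shelves opened.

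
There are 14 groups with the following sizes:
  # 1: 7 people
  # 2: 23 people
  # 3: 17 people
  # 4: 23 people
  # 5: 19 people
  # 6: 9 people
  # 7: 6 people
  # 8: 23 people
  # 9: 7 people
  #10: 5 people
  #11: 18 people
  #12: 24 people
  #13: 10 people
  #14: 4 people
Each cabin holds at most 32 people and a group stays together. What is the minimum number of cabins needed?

7

Total = 24 + 23 + 23 + 23 + 19 + 18 + 17 + 10 + 9 + 7 + 7 + 6 + 5 + 4 = 195 people.
Lower bound: ⌈195/32⌉ = 7 cabins.
A packing using 7 cabins:
  cabin 1: 24 + 7 = 31
  cabin 2: 23 + 9 = 32
  cabin 3: 23 + 7 = 30
  cabin 4: 23 + 6 = 29
  cabin 5: 19 + 10 = 29
  cabin 6: 18 + 5 + 4 = 27
  cabin 7: 17 = 17
This matches the lower bound, so 7 is optimal.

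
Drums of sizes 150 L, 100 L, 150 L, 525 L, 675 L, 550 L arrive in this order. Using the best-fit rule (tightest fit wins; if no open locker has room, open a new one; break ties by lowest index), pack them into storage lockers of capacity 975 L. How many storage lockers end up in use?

3

  150 → locker 1 (new)  [load 150/975]
  100 → locker 1  [load 250/975]
  150 → locker 1  [load 400/975]
  525 → locker 1  [load 925/975]
  675 → locker 2 (new)  [load 675/975]
  550 → locker 3 (new)  [load 550/975]
3 storage lockers opened.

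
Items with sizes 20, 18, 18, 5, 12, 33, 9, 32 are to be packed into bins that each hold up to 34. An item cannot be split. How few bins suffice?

Total = 33 + 32 + 20 + 18 + 18 + 12 + 9 + 5 = 147.
Lower bound: ⌈147/34⌉ = 5 bins.
A packing using 5 bins:
  bin 1: 33 = 33
  bin 2: 32 = 32
  bin 3: 20 + 12 = 32
  bin 4: 18 + 9 + 5 = 32
  bin 5: 18 = 18
This matches the lower bound, so 5 is optimal.

5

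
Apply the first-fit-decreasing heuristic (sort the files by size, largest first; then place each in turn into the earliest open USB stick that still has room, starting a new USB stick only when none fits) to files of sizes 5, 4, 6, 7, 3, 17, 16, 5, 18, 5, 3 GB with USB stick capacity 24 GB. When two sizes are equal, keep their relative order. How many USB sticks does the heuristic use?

Sorted descending: 18, 17, 16, 7, 6, 5, 5, 5, 4, 3, 3.
  18 → USB stick 1 (new)  [load 18/24]
  17 → USB stick 2 (new)  [load 17/24]
  16 → USB stick 3 (new)  [load 16/24]
  7 → USB stick 2  [load 24/24]
  6 → USB stick 1  [load 24/24]
  5 → USB stick 3  [load 21/24]
  5 → USB stick 4 (new)  [load 5/24]
  5 → USB stick 4  [load 10/24]
  4 → USB stick 4  [load 14/24]
  3 → USB stick 3  [load 24/24]
  3 → USB stick 4  [load 17/24]
4 USB sticks opened.

4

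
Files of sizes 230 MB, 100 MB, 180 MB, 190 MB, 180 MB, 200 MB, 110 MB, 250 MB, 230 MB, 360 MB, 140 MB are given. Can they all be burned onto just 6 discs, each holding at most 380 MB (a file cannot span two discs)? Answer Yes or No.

A valid assignment using 6 discs:
  disc 1: 360 = 360
  disc 2: 250 + 110 = 360
  disc 3: 230 + 140 = 370
  disc 4: 230 + 100 = 330
  disc 5: 200 + 180 = 380
  disc 6: 190 + 180 = 370
Every load is within 380 MB, so 6 discs suffice.

Yes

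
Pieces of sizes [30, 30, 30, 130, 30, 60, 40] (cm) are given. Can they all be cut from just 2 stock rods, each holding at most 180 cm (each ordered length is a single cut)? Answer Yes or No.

Yes

A valid assignment using 2 stock rods:
  stock rod 1: 130 + 40 = 170
  stock rod 2: 60 + 30 + 30 + 30 + 30 = 180
Every load is within 180 cm, so 2 stock rods suffice.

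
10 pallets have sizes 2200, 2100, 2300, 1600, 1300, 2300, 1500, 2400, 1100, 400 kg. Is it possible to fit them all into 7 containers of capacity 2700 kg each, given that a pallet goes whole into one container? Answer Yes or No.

No

Total = 17200 kg; ⌈17200/2700⌉ = 7.
The bound of 7 does not rule out 7, but exhaustive search shows no assignment into 7 containers of capacity 2700 kg exists — the minimum is 8.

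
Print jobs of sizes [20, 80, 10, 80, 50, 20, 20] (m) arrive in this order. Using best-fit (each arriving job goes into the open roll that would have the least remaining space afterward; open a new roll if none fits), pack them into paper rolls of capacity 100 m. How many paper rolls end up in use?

3

  20 → roll 1 (new)  [load 20/100]
  80 → roll 1  [load 100/100]
  10 → roll 2 (new)  [load 10/100]
  80 → roll 2  [load 90/100]
  50 → roll 3 (new)  [load 50/100]
  20 → roll 3  [load 70/100]
  20 → roll 3  [load 90/100]
3 paper rolls opened.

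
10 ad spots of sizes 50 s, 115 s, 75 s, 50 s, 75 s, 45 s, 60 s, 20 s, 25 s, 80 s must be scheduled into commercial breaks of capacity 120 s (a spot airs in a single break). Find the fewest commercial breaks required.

6

Total = 115 + 80 + 75 + 75 + 60 + 50 + 50 + 45 + 25 + 20 = 595 s.
Lower bound: ⌈595/120⌉ = 5 commercial breaks.
A packing using 6 commercial breaks:
  break 1: 115 = 115
  break 2: 80 + 25 = 105
  break 3: 75 + 45 = 120
  break 4: 75 + 20 = 95
  break 5: 60 + 50 = 110
  break 6: 50 = 50
No arrangement into 5 commercial breaks stays within capacity, so 6 is optimal.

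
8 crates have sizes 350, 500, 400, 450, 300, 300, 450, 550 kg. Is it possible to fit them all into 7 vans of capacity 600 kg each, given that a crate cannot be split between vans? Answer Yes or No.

Yes

A valid assignment using 7 vans:
  van 1: 550 = 550
  van 2: 500 = 500
  van 3: 450 = 450
  van 4: 450 = 450
  van 5: 400 = 400
  van 6: 350 = 350
  van 7: 300 + 300 = 600
Every load is within 600 kg, so 7 vans suffice.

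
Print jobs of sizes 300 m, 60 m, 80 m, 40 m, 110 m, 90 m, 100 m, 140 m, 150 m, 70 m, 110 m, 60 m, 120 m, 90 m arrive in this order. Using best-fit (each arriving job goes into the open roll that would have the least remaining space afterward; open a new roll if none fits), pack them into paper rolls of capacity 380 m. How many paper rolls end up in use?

5

  300 → roll 1 (new)  [load 300/380]
  60 → roll 1  [load 360/380]
  80 → roll 2 (new)  [load 80/380]
  40 → roll 2  [load 120/380]
  110 → roll 2  [load 230/380]
  90 → roll 2  [load 320/380]
  100 → roll 3 (new)  [load 100/380]
  140 → roll 3  [load 240/380]
  150 → roll 4 (new)  [load 150/380]
  70 → roll 3  [load 310/380]
  110 → roll 4  [load 260/380]
  60 → roll 2  [load 380/380]
  120 → roll 4  [load 380/380]
  90 → roll 5 (new)  [load 90/380]
5 paper rolls opened.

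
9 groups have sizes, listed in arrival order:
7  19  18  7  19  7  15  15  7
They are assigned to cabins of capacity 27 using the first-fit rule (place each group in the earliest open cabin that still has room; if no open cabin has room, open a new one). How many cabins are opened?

5

  7 → cabin 1 (new)  [load 7/27]
  19 → cabin 1  [load 26/27]
  18 → cabin 2 (new)  [load 18/27]
  7 → cabin 2  [load 25/27]
  19 → cabin 3 (new)  [load 19/27]
  7 → cabin 3  [load 26/27]
  15 → cabin 4 (new)  [load 15/27]
  15 → cabin 5 (new)  [load 15/27]
  7 → cabin 4  [load 22/27]
5 cabins opened.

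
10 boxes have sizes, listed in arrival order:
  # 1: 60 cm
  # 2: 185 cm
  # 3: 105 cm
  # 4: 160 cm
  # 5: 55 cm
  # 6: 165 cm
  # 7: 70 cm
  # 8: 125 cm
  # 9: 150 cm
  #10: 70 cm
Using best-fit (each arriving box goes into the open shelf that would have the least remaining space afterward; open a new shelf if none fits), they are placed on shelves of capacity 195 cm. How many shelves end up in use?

7

  60 → shelf 1 (new)  [load 60/195]
  185 → shelf 2 (new)  [load 185/195]
  105 → shelf 1  [load 165/195]
  160 → shelf 3 (new)  [load 160/195]
  55 → shelf 4 (new)  [load 55/195]
  165 → shelf 5 (new)  [load 165/195]
  70 → shelf 4  [load 125/195]
  125 → shelf 6 (new)  [load 125/195]
  150 → shelf 7 (new)  [load 150/195]
  70 → shelf 4  [load 195/195]
7 shelves opened.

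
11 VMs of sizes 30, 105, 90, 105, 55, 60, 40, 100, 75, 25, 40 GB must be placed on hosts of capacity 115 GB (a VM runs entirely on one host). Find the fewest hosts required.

Total = 105 + 105 + 100 + 90 + 75 + 60 + 55 + 40 + 40 + 30 + 25 = 725 GB.
Lower bound: ⌈725/115⌉ = 7 hosts.
A packing using 7 hosts:
  host 1: 105 = 105
  host 2: 105 = 105
  host 3: 100 = 100
  host 4: 90 + 25 = 115
  host 5: 75 + 40 = 115
  host 6: 60 + 55 = 115
  host 7: 40 + 30 = 70
This matches the lower bound, so 7 is optimal.

7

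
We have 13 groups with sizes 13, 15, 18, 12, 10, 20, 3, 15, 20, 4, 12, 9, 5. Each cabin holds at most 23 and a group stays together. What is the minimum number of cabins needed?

8

Total = 20 + 20 + 18 + 15 + 15 + 13 + 12 + 12 + 10 + 9 + 5 + 4 + 3 = 156.
Lower bound: ⌈156/23⌉ = 7 cabins.
Also, 8 groups each exceed 23/2, and no two of those can share a cabin, so at least 8 cabins are needed.
A packing using 8 cabins:
  cabin 1: 20 + 3 = 23
  cabin 2: 20 = 20
  cabin 3: 18 + 5 = 23
  cabin 4: 15 + 4 = 19
  cabin 5: 15 = 15
  cabin 6: 13 + 10 = 23
  cabin 7: 12 + 9 = 21
  cabin 8: 12 = 12
This matches the lower bound, so 8 is optimal.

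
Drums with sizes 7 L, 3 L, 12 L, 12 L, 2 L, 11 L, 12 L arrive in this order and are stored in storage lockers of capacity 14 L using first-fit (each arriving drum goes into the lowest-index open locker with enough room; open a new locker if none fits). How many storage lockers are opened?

  7 → locker 1 (new)  [load 7/14]
  3 → locker 1  [load 10/14]
  12 → locker 2 (new)  [load 12/14]
  12 → locker 3 (new)  [load 12/14]
  2 → locker 1  [load 12/14]
  11 → locker 4 (new)  [load 11/14]
  12 → locker 5 (new)  [load 12/14]
5 storage lockers opened.

5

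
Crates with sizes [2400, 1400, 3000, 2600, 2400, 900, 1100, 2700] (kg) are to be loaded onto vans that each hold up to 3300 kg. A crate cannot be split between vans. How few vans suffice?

6

Total = 3000 + 2700 + 2600 + 2400 + 2400 + 1400 + 1100 + 900 = 16500 kg.
Lower bound: ⌈16500/3300⌉ = 5 vans.
A packing using 6 vans:
  van 1: 3000 = 3000
  van 2: 2700 = 2700
  van 3: 2600 = 2600
  van 4: 2400 + 900 = 3300
  van 5: 2400 = 2400
  van 6: 1400 + 1100 = 2500
No arrangement into 5 vans stays within capacity, so 6 is optimal.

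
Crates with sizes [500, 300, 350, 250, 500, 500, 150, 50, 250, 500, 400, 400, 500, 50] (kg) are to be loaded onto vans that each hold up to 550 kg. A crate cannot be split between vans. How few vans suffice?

10

Total = 500 + 500 + 500 + 500 + 500 + 400 + 400 + 350 + 300 + 250 + 250 + 150 + 50 + 50 = 4700 kg.
Lower bound: ⌈4700/550⌉ = 9 vans.
A packing using 10 vans:
  van 1: 500 + 50 = 550
  van 2: 500 + 50 = 550
  van 3: 500 = 500
  van 4: 500 = 500
  van 5: 500 = 500
  van 6: 400 + 150 = 550
  van 7: 400 = 400
  van 8: 350 = 350
  van 9: 300 + 250 = 550
  van 10: 250 = 250
No arrangement into 9 vans stays within capacity, so 10 is optimal.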